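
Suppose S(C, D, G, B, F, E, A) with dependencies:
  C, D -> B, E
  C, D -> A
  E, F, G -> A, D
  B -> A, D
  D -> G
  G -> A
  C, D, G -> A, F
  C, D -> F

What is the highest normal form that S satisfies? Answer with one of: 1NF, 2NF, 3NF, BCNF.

1NF

Candidate keys: {B, C}, {C, D}, {C, E, F, G}. Prime attributes: {B, C, D, E, F, G}.
For E, F, G -> A, D we have {E, F, G}⁺ = {A, D, E, F, G}; {E, F, G} is not a superkey, so BCNF fails.
Because {A} is non-prime and the left side of E, F, G -> A, D is not a superkey, the relation is not in 3NF.
{B} is a proper subset of the key {B, C}, and {B}⁺ contains the non-prime attribute {A} — a partial dependency, so 2NF is violated.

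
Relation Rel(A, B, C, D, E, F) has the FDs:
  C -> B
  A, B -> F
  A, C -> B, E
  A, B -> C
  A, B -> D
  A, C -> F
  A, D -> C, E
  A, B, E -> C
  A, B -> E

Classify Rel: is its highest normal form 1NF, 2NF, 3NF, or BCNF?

3NF

Candidate keys: {A, B}, {A, C}, {A, D}. Prime attributes: {A, B, C, D}.
For C -> B we have {C}⁺ = {B, C}; {C} is not a superkey, so BCNF fails.
Its right-hand attributes {B} are all prime, as are those of every other non-superkey FD — the relation is in 3NF.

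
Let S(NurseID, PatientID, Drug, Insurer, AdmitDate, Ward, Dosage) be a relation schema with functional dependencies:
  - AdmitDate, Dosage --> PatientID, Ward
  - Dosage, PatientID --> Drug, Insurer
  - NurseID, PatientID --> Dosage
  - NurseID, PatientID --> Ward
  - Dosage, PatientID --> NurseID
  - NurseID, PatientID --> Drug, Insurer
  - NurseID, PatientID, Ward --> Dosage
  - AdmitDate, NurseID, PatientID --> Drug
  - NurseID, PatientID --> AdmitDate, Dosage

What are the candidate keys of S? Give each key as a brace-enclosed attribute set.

{AdmitDate, Dosage} is a candidate key since {AdmitDate, Dosage}⁺ = {AdmitDate, Dosage, Drug, Insurer, NurseID, PatientID, Ward} covers every attribute.
{Dosage, PatientID} is a candidate key since {Dosage, PatientID}⁺ = {AdmitDate, Dosage, Drug, Insurer, NurseID, PatientID, Ward} covers every attribute.
{NurseID, PatientID} is a candidate key since {NurseID, PatientID}⁺ = {AdmitDate, Dosage, Drug, Insurer, NurseID, PatientID, Ward} covers every attribute.
Any other superkey properly contains one of these, so there are no further candidate keys.

{AdmitDate, Dosage}, {Dosage, PatientID}, {NurseID, PatientID}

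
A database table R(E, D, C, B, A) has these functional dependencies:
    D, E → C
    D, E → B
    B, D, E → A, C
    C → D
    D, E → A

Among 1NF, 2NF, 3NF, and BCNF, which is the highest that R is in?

Candidate keys: {C, E}, {D, E}. Prime attributes: {C, D, E}.
For C → D we have {C}⁺ = {C, D}; {C} is not a superkey, so BCNF fails.
Its right-hand attributes {D} are all prime, as are those of every other non-superkey FD — the relation is in 3NF.

3NF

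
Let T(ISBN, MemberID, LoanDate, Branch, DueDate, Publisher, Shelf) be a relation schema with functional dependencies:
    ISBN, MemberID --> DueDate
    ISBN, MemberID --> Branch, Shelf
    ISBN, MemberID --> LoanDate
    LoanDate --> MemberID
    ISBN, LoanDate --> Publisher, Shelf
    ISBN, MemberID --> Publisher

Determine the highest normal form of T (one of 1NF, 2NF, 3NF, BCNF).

3NF

Candidate keys: {ISBN, LoanDate}, {ISBN, MemberID}. Prime attributes: {ISBN, LoanDate, MemberID}.
For LoanDate --> MemberID we have {LoanDate}⁺ = {LoanDate, MemberID}; {LoanDate} is not a superkey, so BCNF fails.
But every attribute on its right side ({MemberID}) is prime, and the same holds for every other non-superkey FD, so 3NF still holds.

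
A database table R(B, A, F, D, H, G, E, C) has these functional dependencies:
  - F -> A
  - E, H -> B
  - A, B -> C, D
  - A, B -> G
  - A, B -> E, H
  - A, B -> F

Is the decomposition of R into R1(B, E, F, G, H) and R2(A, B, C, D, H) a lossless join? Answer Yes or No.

R1 ∩ R2 = {B, H}; its closure under F is {B, H}.
R1 ⊄ {B, H} and R2 ⊄ {B, H}, so the split is lossy.

No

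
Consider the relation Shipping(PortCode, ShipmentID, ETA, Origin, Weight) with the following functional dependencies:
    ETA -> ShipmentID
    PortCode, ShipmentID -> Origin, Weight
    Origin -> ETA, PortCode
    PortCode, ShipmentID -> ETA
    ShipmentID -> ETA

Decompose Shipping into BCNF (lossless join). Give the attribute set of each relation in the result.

{ETA, Origin, PortCode, Weight}; {ETA, ShipmentID}

Candidate keys of the original relation: {ETA, PortCode}, {Origin}, {PortCode, ShipmentID}.
Within {ETA, Origin, PortCode, ShipmentID, Weight}: {ETA}⁺ ∩ {ETA, Origin, PortCode, ShipmentID, Weight} = {ETA, ShipmentID}, not the whole set, so ETA -> ShipmentID violates BCNF; decompose into {ETA, ShipmentID} and {ETA, Origin, PortCode, Weight}.
{ETA, ShipmentID} has no BCNF violation.
{ETA, Origin, PortCode, Weight} has no BCNF violation.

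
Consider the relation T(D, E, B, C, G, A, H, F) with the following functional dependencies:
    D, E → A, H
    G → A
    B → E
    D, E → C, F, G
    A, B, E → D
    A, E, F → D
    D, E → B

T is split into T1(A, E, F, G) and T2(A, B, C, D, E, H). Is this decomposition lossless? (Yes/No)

Common attributes: {A, E}; their closure is {A, E}.
The closure covers neither T1 nor T2 entirely; the join is not lossless.

No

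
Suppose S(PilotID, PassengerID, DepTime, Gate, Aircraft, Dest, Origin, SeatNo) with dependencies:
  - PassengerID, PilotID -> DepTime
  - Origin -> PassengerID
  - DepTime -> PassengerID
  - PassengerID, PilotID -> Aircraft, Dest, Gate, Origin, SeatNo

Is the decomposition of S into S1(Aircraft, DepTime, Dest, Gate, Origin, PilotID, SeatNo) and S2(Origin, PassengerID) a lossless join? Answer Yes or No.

S1 ∩ S2 = {Origin}; its closure under F is {Origin, PassengerID}.
S2 is contained in that closure, so S1 ∩ S2 -> S2 holds and the join is lossless.

Yes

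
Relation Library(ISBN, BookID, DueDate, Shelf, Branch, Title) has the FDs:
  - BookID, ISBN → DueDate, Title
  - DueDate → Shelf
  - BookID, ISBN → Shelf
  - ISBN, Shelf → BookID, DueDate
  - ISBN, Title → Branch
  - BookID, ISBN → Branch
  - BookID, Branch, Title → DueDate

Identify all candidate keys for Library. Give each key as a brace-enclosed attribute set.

{BookID, ISBN}, {DueDate, ISBN}, {ISBN, Shelf}

No FD produces {ISBN}, so it must be in every candidate key.
Closure of {BookID, ISBN} is {BookID, Branch, DueDate, ISBN, Shelf, Title}, the whole schema; {BookID, ISBN} is a candidate key.
Closure of {DueDate, ISBN} is {BookID, Branch, DueDate, ISBN, Shelf, Title}, the whole schema; {DueDate, ISBN} is a candidate key.
Closure of {ISBN, Shelf} is {BookID, Branch, DueDate, ISBN, Shelf, Title}, the whole schema; {ISBN, Shelf} is a candidate key.
Any other superkey properly contains one of these, so there are no further candidate keys.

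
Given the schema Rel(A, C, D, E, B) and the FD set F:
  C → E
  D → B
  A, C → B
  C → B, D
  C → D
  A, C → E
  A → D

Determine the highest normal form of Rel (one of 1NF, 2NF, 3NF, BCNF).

1NF

Candidate key: {A, C}. Prime attributes: {A, C}.
For C → E we have {C}⁺ = {B, C, D, E}; {C} is not a superkey, so BCNF fails.
C → E determines the non-prime attribute {E} from a non-superkey — 3NF is violated.
Since {A} ⊂ {A, C} and {A}⁺ ⊇ {B, D} with {B, D} non-prime, there is a partial dependency; 2NF fails.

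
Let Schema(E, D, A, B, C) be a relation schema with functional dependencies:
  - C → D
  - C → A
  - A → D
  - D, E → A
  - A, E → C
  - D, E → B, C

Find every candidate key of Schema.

{E} never appears on the right of any FD, so every key must include it.
{A, E}⁺ = {A, B, C, D, E}, which is every attribute, so {A, E} is a candidate key.
{C, E}⁺ = {A, B, C, D, E}, which is every attribute, so {C, E} is a candidate key.
{D, E}⁺ = {A, B, C, D, E}, which is every attribute, so {D, E} is a candidate key.
No proper subset of any of these is a key, and no other minimal superkey exists.

{A, E}, {C, E}, {D, E}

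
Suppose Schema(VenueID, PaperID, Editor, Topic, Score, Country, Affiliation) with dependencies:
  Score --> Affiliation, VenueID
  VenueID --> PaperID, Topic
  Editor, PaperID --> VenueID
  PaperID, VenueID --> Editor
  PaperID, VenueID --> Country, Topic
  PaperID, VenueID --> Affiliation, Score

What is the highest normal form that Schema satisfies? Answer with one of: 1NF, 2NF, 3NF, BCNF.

Candidate keys: {Editor, PaperID}, {Score}, {VenueID}. Prime attributes: {Editor, PaperID, Score, VenueID}.
Each dependency's left side is a superkey — BCNF holds.

BCNF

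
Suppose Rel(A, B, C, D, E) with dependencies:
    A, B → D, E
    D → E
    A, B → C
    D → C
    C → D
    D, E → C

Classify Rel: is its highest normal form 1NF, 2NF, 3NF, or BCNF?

2NF

Candidate key: {A, B}. Prime attributes: {A, B}.
D → E breaks BCNF: {D}⁺ = {C, D, E}, so {D} is not a superkey.
Because {E} is non-prime and the left side of D → E is not a superkey, the relation is not in 3NF.
No proper subset of a key has a non-prime attribute in its closure, so there is no partial dependency; 2NF holds.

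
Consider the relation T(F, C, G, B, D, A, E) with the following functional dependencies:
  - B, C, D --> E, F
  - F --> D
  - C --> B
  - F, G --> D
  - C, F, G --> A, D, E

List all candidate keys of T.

Attributes never on any right-hand side: {C, G} — every candidate key must contain all of them.
{C, D, G} is a candidate key since {C, D, G}⁺ = {A, B, C, D, E, F, G} covers every attribute.
{C, F, G} is a candidate key since {C, F, G}⁺ = {A, B, C, D, E, F, G} covers every attribute.
No proper subset of any of these is a key, and no other minimal superkey exists.

{C, D, G}, {C, F, G}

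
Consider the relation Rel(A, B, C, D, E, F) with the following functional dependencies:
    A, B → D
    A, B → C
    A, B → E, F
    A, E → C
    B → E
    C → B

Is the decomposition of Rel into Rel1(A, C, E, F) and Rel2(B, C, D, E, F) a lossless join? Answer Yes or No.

Common attributes: {C, E, F}; their closure is {B, C, E, F}.
The closure covers neither Rel1 nor Rel2 entirely; the join is not lossless.

No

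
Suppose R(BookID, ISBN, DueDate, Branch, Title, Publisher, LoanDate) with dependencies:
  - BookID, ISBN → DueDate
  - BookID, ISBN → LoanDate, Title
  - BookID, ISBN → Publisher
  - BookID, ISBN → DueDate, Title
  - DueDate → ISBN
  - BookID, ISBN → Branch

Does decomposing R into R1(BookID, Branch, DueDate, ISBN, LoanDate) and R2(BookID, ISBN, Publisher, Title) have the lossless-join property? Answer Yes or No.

Common attributes: {BookID, ISBN}; their closure is {BookID, Branch, DueDate, ISBN, LoanDate, Publisher, Title}.
This includes all of R1, so the common attributes are a superkey of R1 — the join is lossless.

Yes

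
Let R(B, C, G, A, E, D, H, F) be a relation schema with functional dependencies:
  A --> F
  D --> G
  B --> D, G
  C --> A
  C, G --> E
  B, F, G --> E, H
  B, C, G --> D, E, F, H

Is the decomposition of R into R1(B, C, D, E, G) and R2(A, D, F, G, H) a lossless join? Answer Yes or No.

Common attributes: {D, G}; their closure is {D, G}.
Neither R1 nor R2 is contained in that closure, so the decomposition is lossy.

No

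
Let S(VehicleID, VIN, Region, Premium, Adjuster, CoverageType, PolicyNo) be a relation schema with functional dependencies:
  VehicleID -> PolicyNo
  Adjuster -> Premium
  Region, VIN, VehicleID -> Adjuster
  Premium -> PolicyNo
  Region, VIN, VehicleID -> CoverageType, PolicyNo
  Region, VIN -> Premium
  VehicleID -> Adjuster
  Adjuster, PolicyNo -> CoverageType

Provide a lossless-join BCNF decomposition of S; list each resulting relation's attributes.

Candidate key of the original relation: {Region, VIN, VehicleID}.
{Adjuster, CoverageType, PolicyNo, Premium, Region, VIN, VehicleID}: {VehicleID} determines {Adjuster, CoverageType, PolicyNo, Premium, VehicleID} here but is not a superkey — split on VehicleID -> Adjuster, CoverageType, PolicyNo, Premium, giving {Adjuster, CoverageType, PolicyNo, Premium, VehicleID} and {Region, VIN, VehicleID}.
{Adjuster, CoverageType, PolicyNo, Premium, VehicleID}: {Adjuster} determines {Adjuster, CoverageType, PolicyNo, Premium} here but is not a superkey — split on Adjuster -> CoverageType, PolicyNo, Premium, giving {Adjuster, CoverageType, PolicyNo, Premium} and {Adjuster, VehicleID}.
{Adjuster, CoverageType, PolicyNo, Premium}: {Premium} determines {PolicyNo, Premium} here but is not a superkey — split on Premium -> PolicyNo, giving {PolicyNo, Premium} and {Adjuster, CoverageType, Premium}.
{PolicyNo, Premium} has no BCNF violation.
{Adjuster, CoverageType, Premium} has no BCNF violation.
{Adjuster, VehicleID} has no BCNF violation.
{Region, VIN, VehicleID} has no BCNF violation.

{Adjuster, CoverageType, Premium}; {Adjuster, VehicleID}; {PolicyNo, Premium}; {Region, VIN, VehicleID}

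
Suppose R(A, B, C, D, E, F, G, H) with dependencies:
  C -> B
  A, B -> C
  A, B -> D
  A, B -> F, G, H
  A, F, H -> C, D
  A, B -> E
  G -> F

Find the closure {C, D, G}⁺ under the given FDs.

{B, C, D, F, G}

Start with {C, D, G}.
C -> B applies; add {B} → now {B, C, D, G}.
G -> F applies; add {F} → now {B, C, D, F, G}.
No further FD applies.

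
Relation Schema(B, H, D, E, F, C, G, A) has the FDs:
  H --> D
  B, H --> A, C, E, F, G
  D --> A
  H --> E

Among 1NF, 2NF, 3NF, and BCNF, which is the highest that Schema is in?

1NF

Candidate key: {B, H}. Prime attributes: {B, H}.
H --> D breaks BCNF: {H}⁺ = {A, D, E, H}, so {H} is not a superkey.
Because {D} is non-prime and the left side of H --> D is not a superkey, the relation is not in 3NF.
Since {H} ⊂ {B, H} and {H}⁺ ⊇ {A, D, E} with {A, D, E} non-prime, there is a partial dependency; 2NF fails.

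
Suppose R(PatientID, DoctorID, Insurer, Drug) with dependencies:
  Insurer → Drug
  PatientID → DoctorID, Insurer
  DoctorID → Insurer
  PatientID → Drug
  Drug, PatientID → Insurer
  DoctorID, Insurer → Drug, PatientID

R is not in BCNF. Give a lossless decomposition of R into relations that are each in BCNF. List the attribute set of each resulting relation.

Candidate keys of the original relation: {DoctorID}, {PatientID}.
In {DoctorID, Drug, Insurer, PatientID}, {Insurer} is not a superkey ({Insurer}⁺ restricted to this set is {Drug, Insurer}), so split on Insurer → Drug into {Drug, Insurer} and {DoctorID, Insurer, PatientID}.
{Drug, Insurer} has no BCNF violation.
{DoctorID, Insurer, PatientID} has no BCNF violation.

{DoctorID, Insurer, PatientID}; {Drug, Insurer}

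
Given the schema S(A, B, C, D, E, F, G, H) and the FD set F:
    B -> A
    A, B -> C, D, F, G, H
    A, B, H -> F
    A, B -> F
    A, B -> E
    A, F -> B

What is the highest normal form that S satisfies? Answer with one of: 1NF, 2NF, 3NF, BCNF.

BCNF

Candidate keys: {A, F}, {B}. Prime attributes: {A, B, F}.
The left-hand side of every FD is a superkey, so BCNF is satisfied.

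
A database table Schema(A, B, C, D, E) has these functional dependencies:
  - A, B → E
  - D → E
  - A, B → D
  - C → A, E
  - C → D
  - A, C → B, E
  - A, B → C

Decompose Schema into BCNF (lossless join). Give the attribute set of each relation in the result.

{A, B, C, D}; {D, E}

Candidate keys of the original relation: {A, B}, {C}.
{A, B, C, D, E}: {D} determines {D, E} here but is not a superkey — split on D → E, giving {D, E} and {A, B, C, D}.
{D, E} has no BCNF violation.
{A, B, C, D} has no BCNF violation.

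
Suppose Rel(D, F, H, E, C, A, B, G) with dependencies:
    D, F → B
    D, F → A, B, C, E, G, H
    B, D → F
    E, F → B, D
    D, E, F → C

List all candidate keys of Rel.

{B, D}⁺ = {A, B, C, D, E, F, G, H} — all of the relation — so {B, D} is a candidate key.
{D, F}⁺ = {A, B, C, D, E, F, G, H} — all of the relation — so {D, F} is a candidate key.
{E, F}⁺ = {A, B, C, D, E, F, G, H} — all of the relation — so {E, F} is a candidate key.
These are minimal and exhaustive — every other superkey contains one of them.

{B, D}, {D, F}, {E, F}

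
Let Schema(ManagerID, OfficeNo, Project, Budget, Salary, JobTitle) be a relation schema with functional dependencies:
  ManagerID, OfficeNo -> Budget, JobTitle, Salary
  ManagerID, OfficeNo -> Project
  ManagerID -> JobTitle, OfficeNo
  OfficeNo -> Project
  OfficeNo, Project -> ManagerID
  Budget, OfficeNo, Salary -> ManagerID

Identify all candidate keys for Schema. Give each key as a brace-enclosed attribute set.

{ManagerID}, {OfficeNo}

{ManagerID} is a candidate key since {ManagerID}⁺ = {Budget, JobTitle, ManagerID, OfficeNo, Project, Salary} covers every attribute.
{OfficeNo} is a candidate key since {OfficeNo}⁺ = {Budget, JobTitle, ManagerID, OfficeNo, Project, Salary} covers every attribute.
These are minimal and exhaustive — every other superkey contains one of them.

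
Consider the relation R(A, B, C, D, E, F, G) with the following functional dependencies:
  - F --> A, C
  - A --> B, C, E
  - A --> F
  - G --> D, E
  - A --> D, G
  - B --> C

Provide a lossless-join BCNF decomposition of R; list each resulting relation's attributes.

{A, B, F, G}; {B, C}; {D, E, G}

Candidate keys of the original relation: {A}, {F}.
Within {A, B, C, D, E, F, G}: {G}⁺ ∩ {A, B, C, D, E, F, G} = {D, E, G}, not the whole set, so G --> D, E violates BCNF; decompose into {D, E, G} and {A, B, C, F, G}.
{D, E, G} has no BCNF violation.
Within {A, B, C, F, G}: {B}⁺ ∩ {A, B, C, F, G} = {B, C}, not the whole set, so B --> C violates BCNF; decompose into {B, C} and {A, B, F, G}.
{B, C} has no BCNF violation.
{A, B, F, G} has no BCNF violation.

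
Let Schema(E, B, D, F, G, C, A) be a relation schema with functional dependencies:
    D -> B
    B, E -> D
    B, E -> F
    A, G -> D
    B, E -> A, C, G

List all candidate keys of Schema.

{E} never appears on the right of any FD, so every key must include it.
{B, E} is a candidate key since {B, E}⁺ = {A, B, C, D, E, F, G} covers every attribute.
{D, E} is a candidate key since {D, E}⁺ = {A, B, C, D, E, F, G} covers every attribute.
{A, E, G} is a candidate key since {A, E, G}⁺ = {A, B, C, D, E, F, G} covers every attribute.
Any other superkey properly contains one of these, so there are no further candidate keys.

{A, E, G}, {B, E}, {D, E}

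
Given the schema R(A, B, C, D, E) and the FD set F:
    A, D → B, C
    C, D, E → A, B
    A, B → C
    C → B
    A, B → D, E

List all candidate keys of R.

{A, B}⁺ = {A, B, C, D, E}, which is every attribute, so {A, B} is a candidate key.
{A, C}⁺ = {A, B, C, D, E}, which is every attribute, so {A, C} is a candidate key.
{A, D}⁺ = {A, B, C, D, E}, which is every attribute, so {A, D} is a candidate key.
{C, D, E}⁺ = {A, B, C, D, E}, which is every attribute, so {C, D, E} is a candidate key.
Any other superkey properly contains one of these, so there are no further candidate keys.

{A, B}, {A, C}, {A, D}, {C, D, E}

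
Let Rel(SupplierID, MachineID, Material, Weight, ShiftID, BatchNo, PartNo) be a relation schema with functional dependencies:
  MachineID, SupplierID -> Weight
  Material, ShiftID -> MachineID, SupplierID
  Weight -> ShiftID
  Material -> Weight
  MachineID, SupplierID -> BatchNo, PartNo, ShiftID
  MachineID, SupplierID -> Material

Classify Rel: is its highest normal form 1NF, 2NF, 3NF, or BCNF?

2NF

Candidate keys: {MachineID, SupplierID}, {Material}. Prime attributes: {MachineID, Material, SupplierID}.
Weight -> ShiftID: {Weight}⁺ = {ShiftID, Weight}, which is not all of the attributes, so the left side is not a superkey — BCNF is violated.
Because {ShiftID} is non-prime and the left side of Weight -> ShiftID is not a superkey, the relation is not in 3NF.
Checking every proper subset of each key, none determines a non-prime attribute — 2NF is satisfied.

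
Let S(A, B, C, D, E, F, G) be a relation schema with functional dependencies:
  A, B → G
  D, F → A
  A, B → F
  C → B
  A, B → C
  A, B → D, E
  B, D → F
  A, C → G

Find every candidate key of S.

{A, B}, {A, C}, {B, D}, {C, D}

Closure of {A, B} is {A, B, C, D, E, F, G}, the whole schema; {A, B} is a candidate key.
Closure of {A, C} is {A, B, C, D, E, F, G}, the whole schema; {A, C} is a candidate key.
Closure of {B, D} is {A, B, C, D, E, F, G}, the whole schema; {B, D} is a candidate key.
Closure of {C, D} is {A, B, C, D, E, F, G}, the whole schema; {C, D} is a candidate key.
These are minimal and exhaustive — every other superkey contains one of them.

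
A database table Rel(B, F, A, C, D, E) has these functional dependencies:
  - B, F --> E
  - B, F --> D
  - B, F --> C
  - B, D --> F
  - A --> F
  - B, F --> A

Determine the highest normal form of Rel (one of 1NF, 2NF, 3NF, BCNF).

Candidate keys: {A, B}, {B, D}, {B, F}. Prime attributes: {A, B, D, F}.
A --> F breaks BCNF: {A}⁺ = {A, F}, so {A} is not a superkey.
Since {F} ⊆ prime attributes and every other non-superkey FD also has a prime right side, the schema is in 3NF.

3NF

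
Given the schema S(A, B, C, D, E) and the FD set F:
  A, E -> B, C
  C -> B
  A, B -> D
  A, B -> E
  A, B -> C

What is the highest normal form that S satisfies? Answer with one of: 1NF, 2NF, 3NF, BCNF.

Candidate keys: {A, B}, {A, C}, {A, E}. Prime attributes: {A, B, C, E}.
For C -> B we have {C}⁺ = {B, C}; {C} is not a superkey, so BCNF fails.
But every attribute on its right side ({B}) is prime, and the same holds for every other non-superkey FD, so 3NF still holds.

3NF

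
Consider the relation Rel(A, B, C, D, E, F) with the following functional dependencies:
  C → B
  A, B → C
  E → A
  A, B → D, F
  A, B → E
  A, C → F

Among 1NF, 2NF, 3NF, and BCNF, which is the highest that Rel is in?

Candidate keys: {A, B}, {A, C}, {B, E}, {C, E}. Prime attributes: {A, B, C, E}.
C → B breaks BCNF: {C}⁺ = {B, C}, so {C} is not a superkey.
Since {B} ⊆ prime attributes and every other non-superkey FD also has a prime right side, the schema is in 3NF.

3NF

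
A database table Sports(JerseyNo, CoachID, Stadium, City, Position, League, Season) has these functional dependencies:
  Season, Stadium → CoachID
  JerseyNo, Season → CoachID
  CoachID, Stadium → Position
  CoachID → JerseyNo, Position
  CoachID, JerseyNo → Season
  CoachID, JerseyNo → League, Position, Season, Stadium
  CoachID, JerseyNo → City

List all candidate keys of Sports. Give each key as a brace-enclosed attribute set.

{CoachID}, {JerseyNo, Season}, {Season, Stadium}

{CoachID}⁺ = {City, CoachID, JerseyNo, League, Position, Season, Stadium}, which is every attribute, so {CoachID} is a candidate key.
{JerseyNo, Season}⁺ = {City, CoachID, JerseyNo, League, Position, Season, Stadium}, which is every attribute, so {JerseyNo, Season} is a candidate key.
{Season, Stadium}⁺ = {City, CoachID, JerseyNo, League, Position, Season, Stadium}, which is every attribute, so {Season, Stadium} is a candidate key.
Any other superkey properly contains one of these, so there are no further candidate keys.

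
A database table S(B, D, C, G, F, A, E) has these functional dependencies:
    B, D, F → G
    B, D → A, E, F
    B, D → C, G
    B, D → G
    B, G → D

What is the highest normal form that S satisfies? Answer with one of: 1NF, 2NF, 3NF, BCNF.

BCNF

Candidate keys: {B, D}, {B, G}. Prime attributes: {B, D, G}.
Each dependency's left side is a superkey — BCNF holds.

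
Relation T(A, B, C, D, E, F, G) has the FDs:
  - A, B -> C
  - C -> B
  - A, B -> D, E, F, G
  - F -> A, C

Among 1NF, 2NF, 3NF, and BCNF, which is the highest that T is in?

Candidate keys: {A, B}, {A, C}, {F}. Prime attributes: {A, B, C, F}.
C -> B: {C}⁺ = {B, C}, which is not all of the attributes, so the left side is not a superkey — BCNF is violated.
Since {B} ⊆ prime attributes and every other non-superkey FD also has a prime right side, the schema is in 3NF.

3NF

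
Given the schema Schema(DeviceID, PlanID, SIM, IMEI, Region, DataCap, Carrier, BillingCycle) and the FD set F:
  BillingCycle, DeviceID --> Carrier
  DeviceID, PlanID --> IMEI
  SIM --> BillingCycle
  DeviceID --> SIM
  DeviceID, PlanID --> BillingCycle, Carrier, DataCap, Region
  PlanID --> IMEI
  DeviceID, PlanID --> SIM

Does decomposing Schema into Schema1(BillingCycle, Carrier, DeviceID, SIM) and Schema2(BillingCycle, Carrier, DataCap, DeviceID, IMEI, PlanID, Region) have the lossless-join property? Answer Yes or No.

Schema1 ∩ Schema2 = {BillingCycle, Carrier, DeviceID}; its closure under F is {BillingCycle, Carrier, DeviceID, SIM}.
Schema1 is contained in that closure, so Schema1 ∩ Schema2 --> Schema1 holds and the join is lossless.

Yes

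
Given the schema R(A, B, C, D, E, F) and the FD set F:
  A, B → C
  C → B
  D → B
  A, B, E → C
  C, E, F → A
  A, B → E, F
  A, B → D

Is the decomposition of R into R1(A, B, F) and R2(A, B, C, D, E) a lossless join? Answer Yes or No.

Yes

Common attributes: {A, B}; their closure is {A, B, C, D, E, F}.
Since R1 ⊆ {A, B, C, D, E, F}, the intersection is a superkey of R1; the decomposition is lossless.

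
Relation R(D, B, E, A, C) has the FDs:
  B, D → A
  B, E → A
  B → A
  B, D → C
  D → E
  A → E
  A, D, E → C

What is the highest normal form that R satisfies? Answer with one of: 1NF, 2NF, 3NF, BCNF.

Candidate key: {B, D}. Prime attributes: {B, D}.
B, E → A: {B, E}⁺ = {A, B, E}, which is not all of the attributes, so the left side is not a superkey — BCNF is violated.
Because {A} is non-prime and the left side of B, E → A is not a superkey, the relation is not in 3NF.
{B} is a proper subset of the key {B, D}, and {B}⁺ contains the non-prime attributes {A, E} — a partial dependency, so 2NF is violated.

1NF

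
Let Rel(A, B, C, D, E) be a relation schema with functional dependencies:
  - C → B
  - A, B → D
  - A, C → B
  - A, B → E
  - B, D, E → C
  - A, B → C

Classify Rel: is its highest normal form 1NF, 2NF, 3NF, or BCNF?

3NF

Candidate keys: {A, B}, {A, C}. Prime attributes: {A, B, C}.
C → B: {C}⁺ = {B, C}, which is not all of the attributes, so the left side is not a superkey — BCNF is violated.
Its right-hand attributes {B} are all prime, as are those of every other non-superkey FD — the relation is in 3NF.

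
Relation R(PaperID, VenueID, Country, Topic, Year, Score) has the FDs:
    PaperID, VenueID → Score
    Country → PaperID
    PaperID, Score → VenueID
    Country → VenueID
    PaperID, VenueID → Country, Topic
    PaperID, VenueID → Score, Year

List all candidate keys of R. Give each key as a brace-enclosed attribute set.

{Country}⁺ = {Country, PaperID, Score, Topic, VenueID, Year} — all of the relation — so {Country} is a candidate key.
{PaperID, Score}⁺ = {Country, PaperID, Score, Topic, VenueID, Year} — all of the relation — so {PaperID, Score} is a candidate key.
{PaperID, VenueID}⁺ = {Country, PaperID, Score, Topic, VenueID, Year} — all of the relation — so {PaperID, VenueID} is a candidate key.
Any other superkey properly contains one of these, so there are no further candidate keys.

{Country}, {PaperID, Score}, {PaperID, VenueID}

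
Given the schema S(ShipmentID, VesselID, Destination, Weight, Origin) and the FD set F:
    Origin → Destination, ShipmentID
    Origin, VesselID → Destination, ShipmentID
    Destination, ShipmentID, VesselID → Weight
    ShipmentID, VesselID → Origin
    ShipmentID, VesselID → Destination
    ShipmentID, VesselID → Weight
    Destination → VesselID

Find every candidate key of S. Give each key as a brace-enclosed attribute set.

{Origin}⁺ = {Destination, Origin, ShipmentID, VesselID, Weight}, which is every attribute, so {Origin} is a candidate key.
{Destination, ShipmentID}⁺ = {Destination, Origin, ShipmentID, VesselID, Weight}, which is every attribute, so {Destination, ShipmentID} is a candidate key.
{ShipmentID, VesselID}⁺ = {Destination, Origin, ShipmentID, VesselID, Weight}, which is every attribute, so {ShipmentID, VesselID} is a candidate key.
No proper subset of any of these is a key, and no other minimal superkey exists.

{Destination, ShipmentID}, {Origin}, {ShipmentID, VesselID}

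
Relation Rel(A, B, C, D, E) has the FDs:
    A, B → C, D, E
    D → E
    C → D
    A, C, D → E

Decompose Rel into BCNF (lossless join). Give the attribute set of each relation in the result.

Candidate key of the original relation: {A, B}.
{A, B, C, D, E}: {D} determines {D, E} here but is not a superkey — split on D → E, giving {D, E} and {A, B, C, D}.
{D, E} is in BCNF.
{A, B, C, D}: {C} determines {C, D} here but is not a superkey — split on C → D, giving {C, D} and {A, B, C}.
{C, D} is in BCNF.
{A, B, C} is in BCNF.

{A, B, C}; {C, D}; {D, E}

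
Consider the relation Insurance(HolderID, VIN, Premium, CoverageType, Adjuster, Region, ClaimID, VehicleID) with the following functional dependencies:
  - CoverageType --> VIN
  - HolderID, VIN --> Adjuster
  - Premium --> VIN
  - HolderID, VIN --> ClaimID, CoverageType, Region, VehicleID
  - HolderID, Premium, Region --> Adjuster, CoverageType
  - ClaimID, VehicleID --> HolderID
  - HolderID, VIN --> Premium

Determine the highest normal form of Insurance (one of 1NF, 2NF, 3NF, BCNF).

Candidate keys: {ClaimID, CoverageType, VehicleID}, {ClaimID, Premium, VehicleID}, {ClaimID, VIN, VehicleID}, {CoverageType, HolderID}, {HolderID, Premium}, {HolderID, VIN}. Prime attributes: {ClaimID, CoverageType, HolderID, Premium, VIN, VehicleID}.
For CoverageType --> VIN we have {CoverageType}⁺ = {CoverageType, VIN}; {CoverageType} is not a superkey, so BCNF fails.
Its right-hand attributes {VIN} are all prime, as are those of every other non-superkey FD — the relation is in 3NF.

3NF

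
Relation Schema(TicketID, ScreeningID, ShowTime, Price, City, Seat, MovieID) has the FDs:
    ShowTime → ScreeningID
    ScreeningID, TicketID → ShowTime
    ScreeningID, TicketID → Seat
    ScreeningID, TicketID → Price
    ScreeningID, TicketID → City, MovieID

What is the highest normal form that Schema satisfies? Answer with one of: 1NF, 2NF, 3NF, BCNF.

Candidate keys: {ScreeningID, TicketID}, {ShowTime, TicketID}. Prime attributes: {ScreeningID, ShowTime, TicketID}.
For ShowTime → ScreeningID we have {ShowTime}⁺ = {ScreeningID, ShowTime}; {ShowTime} is not a superkey, so BCNF fails.
But every attribute on its right side ({ScreeningID}) is prime, and the same holds for every other non-superkey FD, so 3NF still holds.

3NF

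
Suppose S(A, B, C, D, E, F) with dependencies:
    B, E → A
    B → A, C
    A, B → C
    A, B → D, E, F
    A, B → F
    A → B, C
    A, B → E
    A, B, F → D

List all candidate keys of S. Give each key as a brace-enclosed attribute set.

{A}, {B}

{A} is a candidate key since {A}⁺ = {A, B, C, D, E, F} covers every attribute.
{B} is a candidate key since {B}⁺ = {A, B, C, D, E, F} covers every attribute.
Any other superkey properly contains one of these, so there are no further candidate keys.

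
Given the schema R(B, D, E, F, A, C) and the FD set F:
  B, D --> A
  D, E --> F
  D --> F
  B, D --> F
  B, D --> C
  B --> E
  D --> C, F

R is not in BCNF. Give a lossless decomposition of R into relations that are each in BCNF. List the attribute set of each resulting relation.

Candidate key of the original relation: {B, D}.
Within {A, B, C, D, E, F}: {D, E}⁺ ∩ {A, B, C, D, E, F} = {C, D, E, F}, not the whole set, so D, E --> C, F violates BCNF; decompose into {C, D, E, F} and {A, B, D, E}.
Within {C, D, E, F}: {D}⁺ ∩ {C, D, E, F} = {C, D, F}, not the whole set, so D --> C, F violates BCNF; decompose into {C, D, F} and {D, E}.
{C, D, F}: every determinant is a superkey — BCNF.
{D, E}: every determinant is a superkey — BCNF.
Within {A, B, D, E}: {B}⁺ ∩ {A, B, D, E} = {B, E}, not the whole set, so B --> E violates BCNF; decompose into {B, E} and {A, B, D}.
{B, E}: every determinant is a superkey — BCNF.
{A, B, D}: every determinant is a superkey — BCNF.

{A, B, D}; {B, E}; {C, D, F}; {D, E}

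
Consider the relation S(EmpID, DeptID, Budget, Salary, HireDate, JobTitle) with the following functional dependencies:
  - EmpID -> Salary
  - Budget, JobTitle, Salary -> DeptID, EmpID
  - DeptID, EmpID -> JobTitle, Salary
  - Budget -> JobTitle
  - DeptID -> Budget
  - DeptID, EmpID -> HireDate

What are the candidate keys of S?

{Budget, EmpID}, {Budget, Salary}, {DeptID, EmpID}, {DeptID, Salary}

{Budget, EmpID}⁺ = {Budget, DeptID, EmpID, HireDate, JobTitle, Salary}, which is every attribute, so {Budget, EmpID} is a candidate key.
{Budget, Salary}⁺ = {Budget, DeptID, EmpID, HireDate, JobTitle, Salary}, which is every attribute, so {Budget, Salary} is a candidate key.
{DeptID, EmpID}⁺ = {Budget, DeptID, EmpID, HireDate, JobTitle, Salary}, which is every attribute, so {DeptID, EmpID} is a candidate key.
{DeptID, Salary}⁺ = {Budget, DeptID, EmpID, HireDate, JobTitle, Salary}, which is every attribute, so {DeptID, Salary} is a candidate key.
Any other superkey properly contains one of these, so there are no further candidate keys.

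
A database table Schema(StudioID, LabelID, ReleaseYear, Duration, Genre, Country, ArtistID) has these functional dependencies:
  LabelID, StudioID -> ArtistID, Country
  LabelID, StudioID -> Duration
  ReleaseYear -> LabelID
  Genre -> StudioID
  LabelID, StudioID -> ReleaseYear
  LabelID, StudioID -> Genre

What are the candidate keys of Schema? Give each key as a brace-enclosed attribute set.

{Genre, LabelID}⁺ = {ArtistID, Country, Duration, Genre, LabelID, ReleaseYear, StudioID} — all of the relation — so {Genre, LabelID} is a candidate key.
{Genre, ReleaseYear}⁺ = {ArtistID, Country, Duration, Genre, LabelID, ReleaseYear, StudioID} — all of the relation — so {Genre, ReleaseYear} is a candidate key.
{LabelID, StudioID}⁺ = {ArtistID, Country, Duration, Genre, LabelID, ReleaseYear, StudioID} — all of the relation — so {LabelID, StudioID} is a candidate key.
{ReleaseYear, StudioID}⁺ = {ArtistID, Country, Duration, Genre, LabelID, ReleaseYear, StudioID} — all of the relation — so {ReleaseYear, StudioID} is a candidate key.
These are minimal and exhaustive — every other superkey contains one of them.

{Genre, LabelID}, {Genre, ReleaseYear}, {LabelID, StudioID}, {ReleaseYear, StudioID}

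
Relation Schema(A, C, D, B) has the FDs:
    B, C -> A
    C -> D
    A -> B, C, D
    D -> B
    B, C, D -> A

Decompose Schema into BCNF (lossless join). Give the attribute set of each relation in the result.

Candidate keys of the original relation: {A}, {C}.
Within {A, B, C, D}: {D}⁺ ∩ {A, B, C, D} = {B, D}, not the whole set, so D -> B violates BCNF; decompose into {B, D} and {A, C, D}.
{B, D} has no BCNF violation.
{A, C, D} has no BCNF violation.

{A, C, D}; {B, D}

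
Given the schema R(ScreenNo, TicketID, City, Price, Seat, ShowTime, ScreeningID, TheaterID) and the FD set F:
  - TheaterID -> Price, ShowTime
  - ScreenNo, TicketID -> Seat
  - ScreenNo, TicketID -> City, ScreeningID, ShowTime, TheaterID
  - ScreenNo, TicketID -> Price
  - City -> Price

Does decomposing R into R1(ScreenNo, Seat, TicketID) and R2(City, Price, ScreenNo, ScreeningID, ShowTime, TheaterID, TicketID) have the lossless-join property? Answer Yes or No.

Yes

R1 ∩ R2 = {ScreenNo, TicketID}; its closure under F is {City, Price, ScreenNo, ScreeningID, Seat, ShowTime, TheaterID, TicketID}.
Since R1 ⊆ {City, Price, ScreenNo, ScreeningID, Seat, ShowTime, TheaterID, TicketID}, the intersection is a superkey of R1; the decomposition is lossless.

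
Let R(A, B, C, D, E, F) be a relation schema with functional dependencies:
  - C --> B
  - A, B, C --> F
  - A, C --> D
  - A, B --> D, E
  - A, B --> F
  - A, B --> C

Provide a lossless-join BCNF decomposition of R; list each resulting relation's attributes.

{A, C, D, E, F}; {B, C}

Candidate keys of the original relation: {A, B}, {A, C}.
{A, B, C, D, E, F}: {C} determines {B, C} here but is not a superkey — split on C --> B, giving {B, C} and {A, C, D, E, F}.
{B, C} is in BCNF.
{A, C, D, E, F} is in BCNF.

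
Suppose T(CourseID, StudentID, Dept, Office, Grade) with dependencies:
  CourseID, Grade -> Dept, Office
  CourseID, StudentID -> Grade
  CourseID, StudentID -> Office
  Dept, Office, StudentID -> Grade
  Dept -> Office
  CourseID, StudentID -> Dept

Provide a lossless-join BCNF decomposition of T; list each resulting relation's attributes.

{CourseID, Dept, Grade}; {CourseID, Grade, StudentID}; {Dept, Office}

Candidate key of the original relation: {CourseID, StudentID}.
In {CourseID, Dept, Grade, Office, StudentID}, {CourseID, Grade} is not a superkey ({CourseID, Grade}⁺ restricted to this set is {CourseID, Dept, Grade, Office}), so split on CourseID, Grade -> Dept, Office into {CourseID, Dept, Grade, Office} and {CourseID, Grade, StudentID}.
In {CourseID, Dept, Grade, Office}, {Dept} is not a superkey ({Dept}⁺ restricted to this set is {Dept, Office}), so split on Dept -> Office into {Dept, Office} and {CourseID, Dept, Grade}.
{Dept, Office} has no BCNF violation.
{CourseID, Dept, Grade} has no BCNF violation.
{CourseID, Grade, StudentID} has no BCNF violation.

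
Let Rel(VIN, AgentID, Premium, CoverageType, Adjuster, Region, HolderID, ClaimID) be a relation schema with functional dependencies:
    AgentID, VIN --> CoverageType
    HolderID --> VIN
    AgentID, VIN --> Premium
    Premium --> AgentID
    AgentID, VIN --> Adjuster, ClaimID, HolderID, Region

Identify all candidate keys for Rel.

{AgentID, HolderID}, {AgentID, VIN}, {HolderID, Premium}, {Premium, VIN}

Closure of {AgentID, HolderID} is {Adjuster, AgentID, ClaimID, CoverageType, HolderID, Premium, Region, VIN}, the whole schema; {AgentID, HolderID} is a candidate key.
Closure of {AgentID, VIN} is {Adjuster, AgentID, ClaimID, CoverageType, HolderID, Premium, Region, VIN}, the whole schema; {AgentID, VIN} is a candidate key.
Closure of {HolderID, Premium} is {Adjuster, AgentID, ClaimID, CoverageType, HolderID, Premium, Region, VIN}, the whole schema; {HolderID, Premium} is a candidate key.
Closure of {Premium, VIN} is {Adjuster, AgentID, ClaimID, CoverageType, HolderID, Premium, Region, VIN}, the whole schema; {Premium, VIN} is a candidate key.
These are minimal and exhaustive — every other superkey contains one of them.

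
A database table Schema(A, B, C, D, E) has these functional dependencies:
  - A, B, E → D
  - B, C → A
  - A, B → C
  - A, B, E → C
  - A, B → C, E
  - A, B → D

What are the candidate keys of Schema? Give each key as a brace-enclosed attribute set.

Attributes never on any right-hand side: {B} — every candidate key must contain it.
Closure of {A, B} is {A, B, C, D, E}, the whole schema; {A, B} is a candidate key.
Closure of {B, C} is {A, B, C, D, E}, the whole schema; {B, C} is a candidate key.
No proper subset of any of these is a key, and no other minimal superkey exists.

{A, B}, {B, C}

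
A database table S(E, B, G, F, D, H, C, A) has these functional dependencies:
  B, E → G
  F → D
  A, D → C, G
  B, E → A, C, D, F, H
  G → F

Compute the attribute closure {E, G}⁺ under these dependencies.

Start with {E, G}.
G → F applies; add {F} → now {E, F, G}.
F → D applies; add {D} → now {D, E, F, G}.
No further FD applies.

{D, E, F, G}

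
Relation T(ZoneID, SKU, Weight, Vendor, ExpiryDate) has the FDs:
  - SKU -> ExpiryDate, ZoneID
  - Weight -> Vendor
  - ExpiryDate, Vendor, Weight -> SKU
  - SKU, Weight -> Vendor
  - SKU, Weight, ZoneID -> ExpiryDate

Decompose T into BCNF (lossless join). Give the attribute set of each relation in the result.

Candidate keys of the original relation: {ExpiryDate, Weight}, {SKU, Weight}.
In {ExpiryDate, SKU, Vendor, Weight, ZoneID}, {SKU} is not a superkey ({SKU}⁺ restricted to this set is {ExpiryDate, SKU, ZoneID}), so split on SKU -> ExpiryDate, ZoneID into {ExpiryDate, SKU, ZoneID} and {SKU, Vendor, Weight}.
{ExpiryDate, SKU, ZoneID}: every determinant is a superkey — BCNF.
In {SKU, Vendor, Weight}, {Weight} is not a superkey ({Weight}⁺ restricted to this set is {Vendor, Weight}), so split on Weight -> Vendor into {Vendor, Weight} and {SKU, Weight}.
{Vendor, Weight}: every determinant is a superkey — BCNF.
{SKU, Weight}: every determinant is a superkey — BCNF.

{ExpiryDate, SKU, ZoneID}; {SKU, Weight}; {Vendor, Weight}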